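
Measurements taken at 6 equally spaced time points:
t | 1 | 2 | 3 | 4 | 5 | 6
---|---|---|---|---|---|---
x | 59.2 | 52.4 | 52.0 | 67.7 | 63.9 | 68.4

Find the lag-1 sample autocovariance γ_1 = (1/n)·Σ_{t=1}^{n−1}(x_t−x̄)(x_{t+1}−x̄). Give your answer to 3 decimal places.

11.685

Mean x̄ = (59.2 + 52.4 + 52.0 + 67.7 + 63.9 + 68.4)/6 = 60.6000
Deviations: -1.4000, -8.2000, -8.6000, 7.1000, 3.3000, 7.8000
Σ_{t=1}^{5}(x_t−x̄)(x_{t+1}−x̄) = 70.1100
γ_1 = 70.1100 / 6 = 11.685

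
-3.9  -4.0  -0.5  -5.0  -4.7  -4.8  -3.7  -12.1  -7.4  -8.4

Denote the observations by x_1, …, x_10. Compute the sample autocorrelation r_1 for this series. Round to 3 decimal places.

Mean x̄ = (-3.9 − 4.0 − 0.5 − 5.0 − 4.7 − 4.8 − 3.7 − 12.1 − 7.4 − 8.4)/10 = -5.4500
Numerator Σ_{t=1}^{9}(x_t−x̄)(x_{t+1}−x̄) = 20.6975
Denominator Σ(x_t−x̄)² = 89.9850
r_1 = 20.6975 / 89.9850 = 0.230

0.230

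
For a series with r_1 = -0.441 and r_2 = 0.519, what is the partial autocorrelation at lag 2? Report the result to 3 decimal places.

0.403

φ_{22} = (r_2 − r_1²) / (1 − r_1²)
r_1² = (-0.441)² = 0.194481
Numerator = 0.519 − 0.1945 = 0.3245; denominator = 1 − 0.1945 = 0.8055
φ_{22} = 0.3245 / 0.8055 = 0.403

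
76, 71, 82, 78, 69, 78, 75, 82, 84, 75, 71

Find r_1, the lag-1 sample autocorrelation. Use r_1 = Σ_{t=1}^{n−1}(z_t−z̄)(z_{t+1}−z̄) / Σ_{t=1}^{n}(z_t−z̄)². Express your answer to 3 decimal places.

-0.057

Mean z̄ = (76 + 71 + 82 + 78 + 69 + 78 + 75 + 82 + 84 + 75 + 71)/11 = 76.4545
Numerator Σ_{t=1}^{10}(z_t−z̄)(z_{t+1}−z̄) = -13.7521
Denominator Σ(z_t−z̄)² = 242.7273
r_1 = -13.7521 / 242.7273 = -0.057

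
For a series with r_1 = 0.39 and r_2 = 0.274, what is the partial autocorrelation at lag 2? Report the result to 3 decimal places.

φ_{22} = (r_2 − r_1²) / (1 − r_1²)
r_1² = (0.39)² = 0.1521
Numerator = 0.274 − 0.1521 = 0.1219; denominator = 1 − 0.1521 = 0.8479
φ_{22} = 0.1219 / 0.8479 = 0.144

0.144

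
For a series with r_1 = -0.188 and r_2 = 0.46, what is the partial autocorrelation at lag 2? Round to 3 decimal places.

0.440

φ_{22} = (r_2 − r_1²) / (1 − r_1²)
r_1² = (-0.188)² = 0.035344
Numerator = 0.46 − 0.0353 = 0.4247; denominator = 1 − 0.0353 = 0.9647
φ_{22} = 0.4247 / 0.9647 = 0.440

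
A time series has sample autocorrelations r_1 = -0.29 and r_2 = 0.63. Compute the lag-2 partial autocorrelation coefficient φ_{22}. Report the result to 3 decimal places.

0.596

φ_{22} = (r_2 − r_1²) / (1 − r_1²)
r_1² = (-0.29)² = 0.0841
Numerator = 0.63 − 0.0841 = 0.5459; denominator = 1 − 0.0841 = 0.9159
φ_{22} = 0.5459 / 0.9159 = 0.596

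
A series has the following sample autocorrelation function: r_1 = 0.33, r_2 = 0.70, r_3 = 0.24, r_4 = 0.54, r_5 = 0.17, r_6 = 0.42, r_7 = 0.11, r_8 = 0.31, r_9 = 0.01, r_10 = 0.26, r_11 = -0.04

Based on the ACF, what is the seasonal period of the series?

The largest autocorrelation is r_2 = 0.70, with weaker echoes at lags 4 (0.54) and 6 (0.42); the remaining lags stay at or below 0.33.
The dominant spike at lag 2 indicates a seasonal period of 2.

2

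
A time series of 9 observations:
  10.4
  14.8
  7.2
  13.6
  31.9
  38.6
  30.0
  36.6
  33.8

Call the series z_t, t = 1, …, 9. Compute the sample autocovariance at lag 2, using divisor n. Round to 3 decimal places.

36.623

Mean z̄ = (10.4 + 14.8 + 7.2 + 13.6 + 31.9 + 38.6 + 30.0 + 36.6 + 33.8)/9 = 24.1000
Σ_{t=1}^{7}(z_t−z̄)(z_{t+2}−z̄) = 329.6100
γ_2 = 329.6100 / 9 = 36.623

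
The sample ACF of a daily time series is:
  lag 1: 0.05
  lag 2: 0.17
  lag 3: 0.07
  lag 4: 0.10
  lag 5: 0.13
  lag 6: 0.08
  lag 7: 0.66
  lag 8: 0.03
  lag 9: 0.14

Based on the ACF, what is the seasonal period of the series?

7

The largest autocorrelation is r_7 = 0.66; the remaining lags stay at or below 0.17.
The dominant spike at lag 7 indicates a seasonal period of 7.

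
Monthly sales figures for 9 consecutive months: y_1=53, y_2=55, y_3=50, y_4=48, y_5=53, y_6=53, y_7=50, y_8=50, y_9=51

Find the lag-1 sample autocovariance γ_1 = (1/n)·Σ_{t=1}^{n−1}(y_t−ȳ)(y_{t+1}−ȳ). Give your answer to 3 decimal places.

0.324

Mean ȳ = (53 + 55 + 50 + 48 + 53 + 53 + 50 + 50 + 51)/9 = 51.4444
Σ_{t=1}^{8}(y_t−ȳ)(y_{t+1}−ȳ) = 2.9136
γ_1 = 2.9136 / 9 = 0.324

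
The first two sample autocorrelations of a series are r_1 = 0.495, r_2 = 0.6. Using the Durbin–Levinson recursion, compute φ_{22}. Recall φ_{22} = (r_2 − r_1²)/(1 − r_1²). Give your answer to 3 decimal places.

φ_{22} = (r_2 − r_1²) / (1 − r_1²)
r_1² = (0.495)² = 0.245025
Numerator = 0.6 − 0.2450 = 0.3550; denominator = 1 − 0.2450 = 0.7550
φ_{22} = 0.3550 / 0.7550 = 0.470

0.470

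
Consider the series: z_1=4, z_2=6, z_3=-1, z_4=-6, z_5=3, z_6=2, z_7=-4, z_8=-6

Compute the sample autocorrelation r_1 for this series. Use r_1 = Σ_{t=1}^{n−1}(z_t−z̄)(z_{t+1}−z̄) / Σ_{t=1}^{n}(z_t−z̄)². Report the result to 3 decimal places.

0.182

Mean z̄ = (4 + 6 − 1 − 6 + 3 + 2 − 4 − 6)/8 = -0.2500
Deviations from mean: 4.2500, 6.2500, -0.7500, -5.7500, 3.2500, 2.2500, -3.7500, -5.7500
Numerator Σ_{t=1}^{7}(z_t−z̄)(z_{t+1}−z̄) = 27.9375
Denominator Σ(z_t−z̄)² = 153.5000
r_1 = 27.9375 / 153.5000 = 0.182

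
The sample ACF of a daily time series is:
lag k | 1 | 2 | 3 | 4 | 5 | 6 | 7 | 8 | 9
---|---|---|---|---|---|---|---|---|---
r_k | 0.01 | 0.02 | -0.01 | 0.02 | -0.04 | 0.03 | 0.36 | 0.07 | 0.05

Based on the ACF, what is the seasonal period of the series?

The largest autocorrelation is r_7 = 0.36; the remaining lags stay at or below 0.07.
The dominant spike at lag 7 indicates a seasonal period of 7.

7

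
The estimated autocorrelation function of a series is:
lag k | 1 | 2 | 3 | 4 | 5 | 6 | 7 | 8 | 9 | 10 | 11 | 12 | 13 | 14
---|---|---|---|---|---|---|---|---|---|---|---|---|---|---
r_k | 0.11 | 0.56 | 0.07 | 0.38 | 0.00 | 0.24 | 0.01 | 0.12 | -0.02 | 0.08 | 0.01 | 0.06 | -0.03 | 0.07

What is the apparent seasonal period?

2

The largest autocorrelation is r_2 = 0.56, with weaker echoes at lags 4 (0.38) and 6 (0.24); the remaining lags stay at or below 0.12.
The dominant spike at lag 2 indicates a seasonal period of 2.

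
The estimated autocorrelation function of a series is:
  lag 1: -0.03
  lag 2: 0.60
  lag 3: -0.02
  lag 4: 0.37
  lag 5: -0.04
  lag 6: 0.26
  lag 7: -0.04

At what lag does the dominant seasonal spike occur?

The largest autocorrelation is r_2 = 0.60, with weaker echoes at lags 4 (0.37) and 6 (0.26); the remaining lags stay at or below -0.02.
The dominant spike at lag 2 indicates a seasonal period of 2.

2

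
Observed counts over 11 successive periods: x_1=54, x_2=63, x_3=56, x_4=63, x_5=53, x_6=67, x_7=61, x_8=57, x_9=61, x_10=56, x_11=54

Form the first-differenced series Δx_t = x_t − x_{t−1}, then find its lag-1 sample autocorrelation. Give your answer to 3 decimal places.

-0.713

First differences Δx: 9, -7, 7, -10, 14, -6, -4, 4, -5, -2
Mean of differences = 0.0000
Numerator Σ(Δx_t−Δx̄)(Δx_{t+1}−Δx̄) = -408.0000
Denominator Σ(Δx_t−Δx̄)² = 572.0000
r_1(Δx) = -408.0000 / 572.0000 = -0.713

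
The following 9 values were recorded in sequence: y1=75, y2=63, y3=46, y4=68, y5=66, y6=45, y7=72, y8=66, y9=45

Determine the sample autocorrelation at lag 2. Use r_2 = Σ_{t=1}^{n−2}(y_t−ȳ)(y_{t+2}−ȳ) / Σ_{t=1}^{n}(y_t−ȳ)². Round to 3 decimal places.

Mean ȳ = (75 + 63 + 46 + 68 + 66 + 45 + 72 + 66 + 45)/9 = 60.6667
Numerator Σ_{t=1}^{7}(y_t−ȳ)(y_{t+2}−ȳ) = -586.8889
Denominator Σ(y_t−ȳ)² = 1156.0000
r_2 = -586.8889 / 1156.0000 = -0.508

-0.508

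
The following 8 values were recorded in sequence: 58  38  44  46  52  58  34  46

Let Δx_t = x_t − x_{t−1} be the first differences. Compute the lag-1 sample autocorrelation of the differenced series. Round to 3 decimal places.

-0.414

First differences Δx: -20, 6, 2, 6, 6, -24, 12
Mean of differences = -1.7143
Numerator Σ(Δx_t−Δx̄)(Δx_{t+1}−Δx̄) = -501.7959
Denominator Σ(Δx_t−Δx̄)² = 1211.4286
r_1(Δx) = -501.7959 / 1211.4286 = -0.414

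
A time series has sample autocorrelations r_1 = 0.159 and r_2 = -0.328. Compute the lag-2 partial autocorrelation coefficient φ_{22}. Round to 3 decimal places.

φ_{22} = (r_2 − r_1²) / (1 − r_1²)
r_1² = (0.159)² = 0.025281
Numerator = -0.328 − 0.0253 = -0.3533; denominator = 1 − 0.0253 = 0.9747
φ_{22} = -0.3533 / 0.9747 = -0.362

-0.362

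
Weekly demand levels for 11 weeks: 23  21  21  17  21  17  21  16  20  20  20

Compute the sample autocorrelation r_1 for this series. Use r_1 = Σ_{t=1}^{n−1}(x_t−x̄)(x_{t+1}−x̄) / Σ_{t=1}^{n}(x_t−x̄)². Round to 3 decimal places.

-0.297

Mean x̄ = (23 + 21 + 21 + 17 + 21 + 17 + 21 + 16 + 20 + 20 + 20)/11 = 19.7273
Numerator Σ_{t=1}^{10}(x_t−x̄)(x_{t+1}−x̄) = -13.7107
Denominator Σ(x_t−x̄)² = 46.1818
r_1 = -13.7107 / 46.1818 = -0.297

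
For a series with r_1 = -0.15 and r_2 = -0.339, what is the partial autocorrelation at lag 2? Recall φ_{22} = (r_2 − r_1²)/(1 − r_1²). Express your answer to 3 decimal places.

φ_{22} = (r_2 − r_1²) / (1 − r_1²)
r_1² = (-0.15)² = 0.0225
Numerator = -0.339 − 0.0225 = -0.3615; denominator = 1 − 0.0225 = 0.9775
φ_{22} = -0.3615 / 0.9775 = -0.370

-0.370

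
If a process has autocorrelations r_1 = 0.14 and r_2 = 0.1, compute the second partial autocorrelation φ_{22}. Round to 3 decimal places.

φ_{22} = (r_2 − r_1²) / (1 − r_1²)
r_1² = (0.14)² = 0.0196
Numerator = 0.1 − 0.0196 = 0.0804; denominator = 1 − 0.0196 = 0.9804
φ_{22} = 0.0804 / 0.9804 = 0.082

0.082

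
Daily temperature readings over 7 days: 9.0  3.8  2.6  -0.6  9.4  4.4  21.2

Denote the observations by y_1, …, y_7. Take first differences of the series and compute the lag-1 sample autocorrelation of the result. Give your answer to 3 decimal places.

-0.383

First differences Δy: -5.2, -1.2, -3.2, 10.0, -5.0, 16.8
Mean of differences = 2.0333
Numerator Σ(Δy_t−Δȳ)(Δy_{t+1}−Δȳ) = -161.2744
Denominator Σ(Δy_t−Δȳ)² = 421.1533
r_1(Δy) = -161.2744 / 421.1533 = -0.383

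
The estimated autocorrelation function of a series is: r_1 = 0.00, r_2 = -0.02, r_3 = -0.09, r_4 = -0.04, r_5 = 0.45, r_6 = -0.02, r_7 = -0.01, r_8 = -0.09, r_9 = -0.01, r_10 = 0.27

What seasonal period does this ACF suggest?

The largest autocorrelation is r_5 = 0.45, with a weaker echo at lag 10 (0.27); the remaining lags stay at or below 0.00.
The dominant spike at lag 5 indicates a seasonal period of 5.

5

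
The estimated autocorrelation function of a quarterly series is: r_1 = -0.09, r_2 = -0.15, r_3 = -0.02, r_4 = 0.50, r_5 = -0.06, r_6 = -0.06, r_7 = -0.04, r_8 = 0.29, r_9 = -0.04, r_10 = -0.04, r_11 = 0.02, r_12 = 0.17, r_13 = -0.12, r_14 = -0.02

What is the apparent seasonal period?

4

The largest autocorrelation is r_4 = 0.50, with weaker echoes at lags 8 (0.29) and 12 (0.17); the remaining lags stay at or below 0.02.
The dominant spike at lag 4 indicates a seasonal period of 4.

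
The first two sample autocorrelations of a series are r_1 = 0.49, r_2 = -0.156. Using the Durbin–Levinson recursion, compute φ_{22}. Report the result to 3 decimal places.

-0.521

φ_{22} = (r_2 − r_1²) / (1 − r_1²)
r_1² = (0.49)² = 0.2401
Numerator = -0.156 − 0.2401 = -0.3961; denominator = 1 − 0.2401 = 0.7599
φ_{22} = -0.3961 / 0.7599 = -0.521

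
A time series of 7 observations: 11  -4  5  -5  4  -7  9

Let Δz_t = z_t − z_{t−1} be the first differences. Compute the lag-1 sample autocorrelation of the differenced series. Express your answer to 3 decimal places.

-0.685

First differences Δz: -15, 9, -10, 9, -11, 16
Mean of differences = -0.3333
Numerator Σ(Δz_t−Δz̄)(Δz_{t+1}−Δz̄) = -591.1111
Denominator Σ(Δz_t−Δz̄)² = 863.3333
r_1(Δz) = -591.1111 / 863.3333 = -0.685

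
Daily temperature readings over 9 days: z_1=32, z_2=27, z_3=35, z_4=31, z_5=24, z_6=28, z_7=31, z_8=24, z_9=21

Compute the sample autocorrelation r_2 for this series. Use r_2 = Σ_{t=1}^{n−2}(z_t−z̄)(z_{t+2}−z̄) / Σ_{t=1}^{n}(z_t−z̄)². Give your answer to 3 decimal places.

Mean z̄ = (32 + 27 + 35 + 31 + 24 + 28 + 31 + 24 + 21)/9 = 28.1111
Numerator Σ_{t=1}^{7}(z_t−z̄)(z_{t+2}−z̄) = -37.0247
Denominator Σ(z_t−z̄)² = 164.8889
r_2 = -37.0247 / 164.8889 = -0.225

-0.225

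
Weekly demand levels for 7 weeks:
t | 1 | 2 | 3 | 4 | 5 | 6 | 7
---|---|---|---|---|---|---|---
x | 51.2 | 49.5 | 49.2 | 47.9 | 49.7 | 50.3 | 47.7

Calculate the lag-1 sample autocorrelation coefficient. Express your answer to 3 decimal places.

-0.136

Mean x̄ = (51.2 + 49.5 + 49.2 + 47.9 + 49.7 + 50.3 + 47.7)/7 = 49.3571
Σ(x_t−x̄)(x_{t+1}−x̄) = (0.2633) + (-0.0224) + (0.2290) + (-0.4996) + (0.3233) + (-1.5624) = -1.2690
Denominator Σ(x_t−x̄)² = 9.3171
r_1 = -1.2690 / 9.3171 = -0.136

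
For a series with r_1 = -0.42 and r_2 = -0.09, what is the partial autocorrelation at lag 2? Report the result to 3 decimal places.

φ_{22} = (r_2 − r_1²) / (1 − r_1²)
r_1² = (-0.42)² = 0.1764
Numerator = -0.09 − 0.1764 = -0.2664; denominator = 1 − 0.1764 = 0.8236
φ_{22} = -0.2664 / 0.8236 = -0.323

-0.323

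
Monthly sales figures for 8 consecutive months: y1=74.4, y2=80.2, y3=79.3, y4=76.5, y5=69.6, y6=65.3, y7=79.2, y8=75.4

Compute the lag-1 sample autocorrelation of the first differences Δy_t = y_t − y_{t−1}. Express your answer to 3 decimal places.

First differences Δy: 5.8, -0.9, -2.8, -6.9, -4.3, 13.9, -3.8
Mean of differences = 0.1429
Numerator Σ(Δy_t−Δȳ)(Δy_{t+1}−Δȳ) = -66.1776
Denominator Σ(Δy_t−Δȳ)² = 315.8971
r_1(Δy) = -66.1776 / 315.8971 = -0.209

-0.209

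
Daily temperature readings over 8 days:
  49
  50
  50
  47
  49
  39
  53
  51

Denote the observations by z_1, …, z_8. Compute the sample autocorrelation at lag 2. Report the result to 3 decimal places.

Mean z̄ = (49 + 50 + 50 + 47 + 49 + 39 + 53 + 51)/8 = 48.5000
Numerator Σ_{t=1}^{6}(z_t−z̄)(z_{t+2}−z̄) = -8.0000
Denominator Σ(z_t−z̄)² = 124.0000
r_2 = -8.0000 / 124.0000 = -0.065

-0.065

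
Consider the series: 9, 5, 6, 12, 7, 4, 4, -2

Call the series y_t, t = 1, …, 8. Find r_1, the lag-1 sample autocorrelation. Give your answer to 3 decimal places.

0.183

Mean ȳ = (9 + 5 + 6 + 12 + 7 + 4 + 4 − 2)/8 = 5.6250
Deviations from mean: 3.3750, -0.6250, 0.3750, 6.3750, 1.3750, -1.6250, -1.6250, -7.6250
Σ(y_t−ȳ)(y_{t+1}−ȳ) = (-2.1094) + (-0.2344) + (2.3906) + (8.7656) + (-2.2344) + (2.6406) + (12.3906) = 21.6094
Denominator Σ(y_t−ȳ)² = 117.8750
r_1 = 21.6094 / 117.8750 = 0.183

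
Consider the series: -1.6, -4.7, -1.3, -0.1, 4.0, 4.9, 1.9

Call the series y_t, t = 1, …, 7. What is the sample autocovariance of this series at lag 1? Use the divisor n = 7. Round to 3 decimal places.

5.833

Mean ȳ = (-1.6 − 4.7 − 1.3 − 0.1 + 4.0 + 4.9 + 1.9)/7 = 0.4429
Σ_{t=1}^{6}(y_t−ȳ)(y_{t+1}−ȳ) = 40.8339
γ_1 = 40.8339 / 7 = 5.833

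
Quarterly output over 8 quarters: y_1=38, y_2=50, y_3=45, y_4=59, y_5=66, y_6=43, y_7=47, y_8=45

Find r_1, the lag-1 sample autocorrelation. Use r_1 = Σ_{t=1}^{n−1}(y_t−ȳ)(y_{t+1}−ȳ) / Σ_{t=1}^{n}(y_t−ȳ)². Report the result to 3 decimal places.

Mean ȳ = (38 + 50 + 45 + 59 + 66 + 43 + 47 + 45)/8 = 49.1250
Deviations from mean: -11.1250, 0.8750, -4.1250, 9.8750, 16.8750, -6.1250, -2.1250, -4.1250
Σ(y_t−ȳ)(y_{t+1}−ȳ) = (-9.7344) + (-3.6094) + (-40.7344) + (166.6406) + (-103.3594) + (13.0156) + (8.7656) = 30.9844
Denominator Σ(y_t−ȳ)² = 582.8750
r_1 = 30.9844 / 582.8750 = 0.053

0.053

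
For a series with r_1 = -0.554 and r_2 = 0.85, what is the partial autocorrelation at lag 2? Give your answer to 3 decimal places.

φ_{22} = (r_2 − r_1²) / (1 − r_1²)
r_1² = (-0.554)² = 0.306916
Numerator = 0.85 − 0.3069 = 0.5431; denominator = 1 − 0.3069 = 0.6931
φ_{22} = 0.5431 / 0.6931 = 0.784

0.784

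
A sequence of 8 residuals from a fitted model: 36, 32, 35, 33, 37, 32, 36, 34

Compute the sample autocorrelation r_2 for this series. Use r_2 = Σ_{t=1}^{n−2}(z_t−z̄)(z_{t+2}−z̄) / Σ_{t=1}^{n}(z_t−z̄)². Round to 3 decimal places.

Mean z̄ = (36 + 32 + 35 + 33 + 37 + 32 + 36 + 34)/8 = 34.3750
Deviations from mean: 1.6250, -2.3750, 0.6250, -1.3750, 2.6250, -2.3750, 1.6250, -0.3750
Numerator Σ_{t=1}^{6}(z_t−z̄)(z_{t+2}−z̄) = 14.3438
Denominator Σ(z_t−z̄)² = 25.8750
r_2 = 14.3438 / 25.8750 = 0.554

0.554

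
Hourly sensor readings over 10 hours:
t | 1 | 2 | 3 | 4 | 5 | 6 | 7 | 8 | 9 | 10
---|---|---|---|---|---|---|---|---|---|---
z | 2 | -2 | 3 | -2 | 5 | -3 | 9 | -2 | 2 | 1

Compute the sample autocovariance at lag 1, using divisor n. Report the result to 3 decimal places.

Mean z̄ = (2 − 2 + 3 − 2 + 5 − 3 + 9 − 2 + 2 + 1)/10 = 1.3000
Σ_{t=1}^{9}(z_t−z̄)(z_{t+1}−z̄) = -102.6900
γ_1 = -102.6900 / 10 = -10.269

-10.269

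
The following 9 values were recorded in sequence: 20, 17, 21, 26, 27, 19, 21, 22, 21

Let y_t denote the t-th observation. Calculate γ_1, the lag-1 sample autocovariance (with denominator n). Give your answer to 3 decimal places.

Mean ȳ = (20 + 17 + 21 + 26 + 27 + 19 + 21 + 22 + 21)/9 = 21.5556
Σ_{t=1}^{8}(y_t−ȳ)(y_{t+1}−ȳ) = 18.3580
γ_1 = 18.3580 / 9 = 2.040

2.040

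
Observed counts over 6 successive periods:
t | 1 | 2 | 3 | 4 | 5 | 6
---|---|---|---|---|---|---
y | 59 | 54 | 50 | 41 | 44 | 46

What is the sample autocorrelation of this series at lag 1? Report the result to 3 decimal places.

Mean ȳ = (59 + 54 + 50 + 41 + 44 + 46)/6 = 49.0000
Deviations from mean: 10.0000, 5.0000, 1.0000, -8.0000, -5.0000, -3.0000
Σ(y_t−ȳ)(y_{t+1}−ȳ) = (50.0000) + (5.0000) + (-8.0000) + (40.0000) + (15.0000) = 102.0000
Denominator Σ(y_t−ȳ)² = 224.0000
r_1 = 102.0000 / 224.0000 = 0.455

0.455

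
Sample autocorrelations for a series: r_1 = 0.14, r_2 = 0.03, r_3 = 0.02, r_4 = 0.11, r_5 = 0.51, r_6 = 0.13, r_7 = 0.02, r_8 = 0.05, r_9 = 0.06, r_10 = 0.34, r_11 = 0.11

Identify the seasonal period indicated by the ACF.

5

The largest autocorrelation is r_5 = 0.51, with a weaker echo at lag 10 (0.34); the remaining lags stay at or below 0.14.
The dominant spike at lag 5 indicates a seasonal period of 5.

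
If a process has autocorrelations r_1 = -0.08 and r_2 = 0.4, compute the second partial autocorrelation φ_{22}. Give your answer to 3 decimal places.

0.396

φ_{22} = (r_2 − r_1²) / (1 − r_1²)
r_1² = (-0.08)² = 0.0064
Numerator = 0.4 − 0.0064 = 0.3936; denominator = 1 − 0.0064 = 0.9936
φ_{22} = 0.3936 / 0.9936 = 0.396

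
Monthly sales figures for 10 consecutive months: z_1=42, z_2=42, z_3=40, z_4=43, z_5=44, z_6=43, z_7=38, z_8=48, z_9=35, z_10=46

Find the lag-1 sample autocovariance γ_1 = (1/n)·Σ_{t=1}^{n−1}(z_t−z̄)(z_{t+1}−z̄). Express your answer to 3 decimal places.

Mean z̄ = (42 + 42 + 40 + 43 + 44 + 43 + 38 + 48 + 35 + 46)/10 = 42.1000
Σ_{t=1}^{9}(z_t−z̄)(z_{t+1}−z̄) = -95.7100
γ_1 = -95.7100 / 10 = -9.571

-9.571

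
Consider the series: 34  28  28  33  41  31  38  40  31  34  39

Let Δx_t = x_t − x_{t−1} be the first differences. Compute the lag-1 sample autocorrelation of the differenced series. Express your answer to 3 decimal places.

-0.331

First differences Δx: -6, 0, 5, 8, -10, 7, 2, -9, 3, 5
Mean of differences = 0.5000
Numerator Σ(Δx_t−Δx̄)(Δx_{t+1}−Δx̄) = -129.2500
Denominator Σ(Δx_t−Δx̄)² = 390.5000
r_1(Δx) = -129.2500 / 390.5000 = -0.331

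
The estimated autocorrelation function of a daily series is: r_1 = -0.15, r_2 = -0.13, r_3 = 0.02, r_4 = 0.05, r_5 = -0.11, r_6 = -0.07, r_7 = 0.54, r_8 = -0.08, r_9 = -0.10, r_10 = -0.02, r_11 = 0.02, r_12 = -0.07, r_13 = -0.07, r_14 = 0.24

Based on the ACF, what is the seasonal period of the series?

The largest autocorrelation is r_7 = 0.54, with a weaker echo at lag 14 (0.24); the remaining lags stay at or below 0.05.
The dominant spike at lag 7 indicates a seasonal period of 7.

7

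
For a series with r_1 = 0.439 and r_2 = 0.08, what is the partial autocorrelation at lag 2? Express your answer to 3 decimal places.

-0.140

φ_{22} = (r_2 − r_1²) / (1 − r_1²)
r_1² = (0.439)² = 0.192721
Numerator = 0.08 − 0.1927 = -0.1127; denominator = 1 − 0.1927 = 0.8073
φ_{22} = -0.1127 / 0.8073 = -0.140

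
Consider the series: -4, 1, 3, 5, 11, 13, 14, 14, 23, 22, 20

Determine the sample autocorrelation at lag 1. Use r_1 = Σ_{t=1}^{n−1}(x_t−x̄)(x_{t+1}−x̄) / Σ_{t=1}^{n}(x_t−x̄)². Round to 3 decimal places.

0.705

Mean x̄ = (-4 + 1 + 3 + 5 + 11 + 13 + 14 + 14 + 23 + 22 + 20)/11 = 11.0909
Numerator Σ_{t=1}^{10}(x_t−x̄)(x_{t+1}−x̄) = 559.3554
Denominator Σ(x_t−x̄)² = 792.9091
r_1 = 559.3554 / 792.9091 = 0.705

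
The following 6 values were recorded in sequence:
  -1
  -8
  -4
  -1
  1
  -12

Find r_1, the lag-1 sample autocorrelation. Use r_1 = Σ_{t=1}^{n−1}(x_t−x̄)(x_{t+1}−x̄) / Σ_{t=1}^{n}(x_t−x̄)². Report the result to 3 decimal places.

-0.296

Mean x̄ = (-1 − 8 − 4 − 1 + 1 − 12)/6 = -4.1667
Deviations from mean: 3.1667, -3.8333, 0.1667, 3.1667, 5.1667, -7.8333
Σ(x_t−x̄)(x_{t+1}−x̄) = (-12.1389) + (-0.6389) + (0.5278) + (16.3611) + (-40.4722) = -36.3611
Denominator Σ(x_t−x̄)² = 122.8333
r_1 = -36.3611 / 122.8333 = -0.296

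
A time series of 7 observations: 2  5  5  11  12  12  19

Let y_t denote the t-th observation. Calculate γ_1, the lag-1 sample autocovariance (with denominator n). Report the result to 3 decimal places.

Mean ȳ = (2 + 5 + 5 + 11 + 12 + 12 + 19)/7 = 9.4286
Σ_{t=1}^{6}(y_t−ȳ)(y_{t+1}−ȳ) = 80.8163
γ_1 = 80.8163 / 7 = 11.545

11.545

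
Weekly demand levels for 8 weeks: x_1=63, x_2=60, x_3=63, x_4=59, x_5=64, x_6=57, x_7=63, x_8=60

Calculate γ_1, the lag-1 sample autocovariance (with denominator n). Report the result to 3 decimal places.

-4.502

Mean x̄ = (63 + 60 + 63 + 59 + 64 + 57 + 63 + 60)/8 = 61.1250
Deviations: 1.8750, -1.1250, 1.8750, -2.1250, 2.8750, -4.1250, 1.8750, -1.1250
Σ_{t=1}^{7}(x_t−x̄)(x_{t+1}−x̄) = -36.0156
γ_1 = -36.0156 / 8 = -4.502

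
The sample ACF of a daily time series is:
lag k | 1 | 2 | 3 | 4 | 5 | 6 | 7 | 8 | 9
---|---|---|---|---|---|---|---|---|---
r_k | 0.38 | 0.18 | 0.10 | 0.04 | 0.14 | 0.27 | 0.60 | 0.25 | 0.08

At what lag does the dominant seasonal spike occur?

7

The largest autocorrelation is r_7 = 0.60; the remaining lags stay at or below 0.38. The elevated value at lag 1 (0.38), dropping to 0.18 at lag 2, reflects decaying short-term dependence rather than seasonality.
The dominant spike at lag 7 indicates a seasonal period of 7.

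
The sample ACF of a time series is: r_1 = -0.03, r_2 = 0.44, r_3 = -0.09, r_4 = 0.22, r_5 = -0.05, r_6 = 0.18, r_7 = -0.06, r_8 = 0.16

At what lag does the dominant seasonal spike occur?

The largest autocorrelation is r_2 = 0.44, with weaker echoes at lags 4 (0.22), 6 (0.18) and 8 (0.16); the remaining lags stay at or below -0.03.
The dominant spike at lag 2 indicates a seasonal period of 2.

2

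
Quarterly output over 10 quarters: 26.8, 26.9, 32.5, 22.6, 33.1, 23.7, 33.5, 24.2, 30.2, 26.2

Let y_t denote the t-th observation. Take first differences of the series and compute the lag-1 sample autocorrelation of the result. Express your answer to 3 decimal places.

-0.925

First differences Δy: 0.1, 5.6, -9.9, 10.5, -9.4, 9.8, -9.3, 6.0, -4.0
Mean of differences = -0.0667
Numerator Σ(Δy_t−Δȳ)(Δy_{t+1}−Δȳ) = -520.3744
Denominator Σ(Δy_t−Δȳ)² = 562.4800
r_1(Δy) = -520.3744 / 562.4800 = -0.925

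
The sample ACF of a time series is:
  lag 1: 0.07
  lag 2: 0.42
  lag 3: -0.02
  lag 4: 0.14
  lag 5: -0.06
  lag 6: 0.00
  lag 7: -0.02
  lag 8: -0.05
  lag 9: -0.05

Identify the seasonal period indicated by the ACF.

The largest autocorrelation is r_2 = 0.42; the remaining lags stay at or below 0.14.
The dominant spike at lag 2 indicates a seasonal period of 2.

2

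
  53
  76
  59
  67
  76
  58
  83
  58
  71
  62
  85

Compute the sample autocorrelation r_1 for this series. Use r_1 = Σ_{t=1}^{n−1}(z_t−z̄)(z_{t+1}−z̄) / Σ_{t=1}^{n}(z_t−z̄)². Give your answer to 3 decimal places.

Mean z̄ = (53 + 76 + 59 + 67 + 76 + 58 + 83 + 58 + 71 + 62 + 85)/11 = 68.0000
Numerator Σ_{t=1}^{10}(z_t−z̄)(z_{t+1}−z̄) = -721.0000
Denominator Σ(z_t−z̄)² = 1194.0000
r_1 = -721.0000 / 1194.0000 = -0.604

-0.604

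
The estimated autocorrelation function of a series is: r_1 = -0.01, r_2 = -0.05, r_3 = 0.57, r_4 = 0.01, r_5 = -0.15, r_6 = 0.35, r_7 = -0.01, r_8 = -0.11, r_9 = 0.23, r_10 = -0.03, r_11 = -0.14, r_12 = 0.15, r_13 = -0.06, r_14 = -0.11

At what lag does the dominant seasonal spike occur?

The largest autocorrelation is r_3 = 0.57, with weaker echoes at lags 6 (0.35), 9 (0.23) and 12 (0.15); the remaining lags stay at or below 0.01.
The dominant spike at lag 3 indicates a seasonal period of 3.

3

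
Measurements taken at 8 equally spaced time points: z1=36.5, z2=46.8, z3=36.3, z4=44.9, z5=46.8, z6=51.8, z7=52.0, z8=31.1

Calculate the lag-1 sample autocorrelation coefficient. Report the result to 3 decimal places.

Mean z̄ = (36.5 + 46.8 + 36.3 + 44.9 + 46.8 + 51.8 + 52.0 + 31.1)/8 = 43.2750
Deviations from mean: -6.7750, 3.5250, -6.9750, 1.6250, 3.5250, 8.5250, 8.7250, -12.1750
Σ(z_t−z̄)(z_{t+1}−z̄) = (-23.8819) + (-24.5869) + (-11.3344) + (5.7281) + (30.0506) + (74.3806) + (-106.2269) = -55.8706
Denominator Σ(z_t−z̄)² = 419.0750
r_1 = -55.8706 / 419.0750 = -0.133

-0.133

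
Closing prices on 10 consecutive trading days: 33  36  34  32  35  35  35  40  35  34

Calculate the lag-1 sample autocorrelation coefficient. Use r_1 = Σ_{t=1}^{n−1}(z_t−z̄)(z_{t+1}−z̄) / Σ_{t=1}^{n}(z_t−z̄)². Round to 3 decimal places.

0.005

Mean z̄ = (33 + 36 + 34 + 32 + 35 + 35 + 35 + 40 + 35 + 34)/10 = 34.9000
Numerator Σ_{t=1}^{9}(z_t−z̄)(z_{t+1}−z̄) = 0.1900
Denominator Σ(z_t−z̄)² = 40.9000
r_1 = 0.1900 / 40.9000 = 0.005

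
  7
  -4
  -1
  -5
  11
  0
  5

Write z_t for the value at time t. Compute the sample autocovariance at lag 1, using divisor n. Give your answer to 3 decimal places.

-11.329

Mean z̄ = (7 − 4 − 1 − 5 + 11 + 0 + 5)/7 = 1.8571
Σ_{t=1}^{6}(z_t−z̄)(z_{t+1}−z̄) = -79.3061
γ_1 = -79.3061 / 7 = -11.329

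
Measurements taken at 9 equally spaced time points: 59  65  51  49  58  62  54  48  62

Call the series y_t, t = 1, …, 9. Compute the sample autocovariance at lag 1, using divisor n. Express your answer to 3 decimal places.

-2.997

Mean ȳ = (59 + 65 + 51 + 49 + 58 + 62 + 54 + 48 + 62)/9 = 56.4444
Σ_{t=1}^{8}(y_t−ȳ)(y_{t+1}−ȳ) = -26.9753
γ_1 = -26.9753 / 9 = -2.997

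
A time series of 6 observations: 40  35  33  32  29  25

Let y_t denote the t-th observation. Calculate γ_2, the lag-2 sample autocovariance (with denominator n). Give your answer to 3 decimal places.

0.741

Mean ȳ = (40 + 35 + 33 + 32 + 29 + 25)/6 = 32.3333
Deviations: 7.6667, 2.6667, 0.6667, -0.3333, -3.3333, -7.3333
Σ_{t=1}^{4}(y_t−ȳ)(y_{t+2}−ȳ) = 4.4444
γ_2 = 4.4444 / 6 = 0.741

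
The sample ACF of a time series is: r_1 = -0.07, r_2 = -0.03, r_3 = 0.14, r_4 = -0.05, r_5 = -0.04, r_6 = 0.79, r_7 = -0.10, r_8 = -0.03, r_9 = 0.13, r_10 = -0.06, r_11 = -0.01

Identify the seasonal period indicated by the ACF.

The largest autocorrelation is r_6 = 0.79; the remaining lags stay at or below 0.14.
The dominant spike at lag 6 indicates a seasonal period of 6.

6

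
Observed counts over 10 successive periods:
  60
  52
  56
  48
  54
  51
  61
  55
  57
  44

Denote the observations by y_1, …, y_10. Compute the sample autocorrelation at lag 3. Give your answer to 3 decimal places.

Mean ȳ = (60 + 52 + 56 + 48 + 54 + 51 + 61 + 55 + 57 + 44)/10 = 53.8000
Σ(y_t−ȳ)(y_{t+3}−ȳ) = (-35.9600) + (-0.3600) + (-6.1600) + (-41.7600) + (0.2400) + (-8.9600) + (-70.5600) = -163.5200
Denominator Σ(y_t−ȳ)² = 247.6000
r_3 = -163.5200 / 247.6000 = -0.660

-0.660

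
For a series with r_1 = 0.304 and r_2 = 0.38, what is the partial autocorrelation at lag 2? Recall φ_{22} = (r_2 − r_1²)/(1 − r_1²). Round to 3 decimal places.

0.317

φ_{22} = (r_2 − r_1²) / (1 − r_1²)
r_1² = (0.304)² = 0.092416
Numerator = 0.38 − 0.0924 = 0.2876; denominator = 1 − 0.0924 = 0.9076
φ_{22} = 0.2876 / 0.9076 = 0.317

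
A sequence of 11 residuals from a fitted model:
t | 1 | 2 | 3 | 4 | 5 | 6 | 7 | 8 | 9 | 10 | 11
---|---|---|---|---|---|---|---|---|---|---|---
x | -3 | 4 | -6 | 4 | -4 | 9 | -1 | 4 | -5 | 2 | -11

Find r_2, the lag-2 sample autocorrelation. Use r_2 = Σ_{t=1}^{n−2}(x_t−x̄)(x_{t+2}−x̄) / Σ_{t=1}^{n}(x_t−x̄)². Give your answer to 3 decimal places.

Mean x̄ = (-3 + 4 − 6 + 4 − 4 + 9 − 1 + 4 − 5 + 2 − 11)/11 = -0.6364
Numerator Σ_{t=1}^{9}(x_t−x̄)(x_{t+2}−x̄) = 201.8264
Denominator Σ(x_t−x̄)² = 336.5455
r_2 = 201.8264 / 336.5455 = 0.600

0.600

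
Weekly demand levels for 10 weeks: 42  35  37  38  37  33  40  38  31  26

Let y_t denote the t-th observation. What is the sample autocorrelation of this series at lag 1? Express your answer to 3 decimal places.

0.154

Mean ȳ = (42 + 35 + 37 + 38 + 37 + 33 + 40 + 38 + 31 + 26)/10 = 35.7000
Numerator Σ_{t=1}^{9}(y_t−ȳ)(y_{t+1}−ȳ) = 30.2100
Denominator Σ(y_t−ȳ)² = 196.1000
r_1 = 30.2100 / 196.1000 = 0.154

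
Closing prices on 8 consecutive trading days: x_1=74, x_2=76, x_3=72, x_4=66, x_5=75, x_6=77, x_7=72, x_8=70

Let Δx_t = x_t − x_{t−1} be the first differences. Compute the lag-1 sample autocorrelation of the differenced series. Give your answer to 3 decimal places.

First differences Δx: 2, -4, -6, 9, 2, -5, -2
Mean of differences = -0.5714
Numerator Σ(Δx_t−Δx̄)(Δx_{t+1}−Δx̄) = -22.6122
Denominator Σ(Δx_t−Δx̄)² = 167.7143
r_1(Δx) = -22.6122 / 167.7143 = -0.135

-0.135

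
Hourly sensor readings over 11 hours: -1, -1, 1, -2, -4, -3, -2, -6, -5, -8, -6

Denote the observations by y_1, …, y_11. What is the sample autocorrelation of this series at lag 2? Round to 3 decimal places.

0.327

Mean ȳ = (-1 − 1 + 1 − 2 − 4 − 3 − 2 − 6 − 5 − 8 − 6)/11 = -3.3636
Numerator Σ_{t=1}^{9}(y_t−ȳ)(y_{t+2}−ȳ) = 23.7355
Denominator Σ(y_t−ȳ)² = 72.5455
r_2 = 23.7355 / 72.5455 = 0.327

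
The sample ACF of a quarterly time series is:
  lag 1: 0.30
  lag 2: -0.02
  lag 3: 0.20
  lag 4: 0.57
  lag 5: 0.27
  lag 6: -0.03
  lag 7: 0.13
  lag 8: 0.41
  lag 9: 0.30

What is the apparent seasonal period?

4

The largest autocorrelation is r_4 = 0.57, with a weaker echo at lag 8 (0.41); the remaining lags stay at or below 0.30.
The dominant spike at lag 4 indicates a seasonal period of 4.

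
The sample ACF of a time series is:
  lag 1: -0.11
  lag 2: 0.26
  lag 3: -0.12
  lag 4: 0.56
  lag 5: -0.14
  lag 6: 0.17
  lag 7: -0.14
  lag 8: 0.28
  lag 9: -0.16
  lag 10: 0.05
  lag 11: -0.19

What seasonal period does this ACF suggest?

The largest autocorrelation is r_4 = 0.56, with a weaker echo at lag 8 (0.28); the remaining lags stay at or below 0.26.
The dominant spike at lag 4 indicates a seasonal period of 4.

4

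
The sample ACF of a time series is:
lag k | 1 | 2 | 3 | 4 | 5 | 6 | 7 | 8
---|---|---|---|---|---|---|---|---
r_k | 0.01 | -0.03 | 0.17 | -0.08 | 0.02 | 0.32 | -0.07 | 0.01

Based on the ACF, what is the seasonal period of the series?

6

The largest autocorrelation is r_6 = 0.32; the remaining lags stay at or below 0.17.
The dominant spike at lag 6 indicates a seasonal period of 6.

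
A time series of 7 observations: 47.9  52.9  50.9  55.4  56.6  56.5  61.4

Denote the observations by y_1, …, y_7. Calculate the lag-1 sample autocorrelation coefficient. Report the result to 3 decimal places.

0.284

Mean ȳ = (47.9 + 52.9 + 50.9 + 55.4 + 56.6 + 56.5 + 61.4)/7 = 54.5143
Deviations from mean: -6.6143, -1.6143, -3.6143, 0.8857, 2.0857, 1.9857, 6.8857
Numerator Σ_{t=1}^{6}(y_t−ȳ)(y_{t+1}−ȳ) = 32.9727
Denominator Σ(y_t−ȳ)² = 115.9086
r_1 = 32.9727 / 115.9086 = 0.284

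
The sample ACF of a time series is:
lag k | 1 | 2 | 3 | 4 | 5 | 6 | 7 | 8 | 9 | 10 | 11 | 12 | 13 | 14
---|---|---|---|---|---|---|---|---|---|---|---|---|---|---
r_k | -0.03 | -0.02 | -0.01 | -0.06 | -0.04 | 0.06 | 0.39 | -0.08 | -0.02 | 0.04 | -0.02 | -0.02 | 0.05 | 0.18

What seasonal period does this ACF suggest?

7

The largest autocorrelation is r_7 = 0.39, with a weaker echo at lag 14 (0.18); the remaining lags stay at or below 0.06.
The dominant spike at lag 7 indicates a seasonal period of 7.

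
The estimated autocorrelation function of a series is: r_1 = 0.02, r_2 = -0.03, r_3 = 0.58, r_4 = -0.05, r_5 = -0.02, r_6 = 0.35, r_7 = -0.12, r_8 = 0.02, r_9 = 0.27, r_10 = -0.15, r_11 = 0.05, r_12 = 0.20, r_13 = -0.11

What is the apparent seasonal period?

The largest autocorrelation is r_3 = 0.58, with weaker echoes at lags 6 (0.35), 9 (0.27) and 12 (0.20); the remaining lags stay at or below 0.05.
The dominant spike at lag 3 indicates a seasonal period of 3.

3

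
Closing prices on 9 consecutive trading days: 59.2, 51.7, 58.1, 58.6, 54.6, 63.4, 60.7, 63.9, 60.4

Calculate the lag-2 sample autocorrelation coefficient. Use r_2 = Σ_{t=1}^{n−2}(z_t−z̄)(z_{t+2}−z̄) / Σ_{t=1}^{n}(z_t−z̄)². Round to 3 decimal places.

0.176

Mean z̄ = (59.2 + 51.7 + 58.1 + 58.6 + 54.6 + 63.4 + 60.7 + 63.9 + 60.4)/9 = 58.9556
Numerator Σ_{t=1}^{7}(z_t−z̄)(z_{t+2}−z̄) = 21.4138
Denominator Σ(z_t−z̄)² = 121.8622
r_2 = 21.4138 / 121.8622 = 0.176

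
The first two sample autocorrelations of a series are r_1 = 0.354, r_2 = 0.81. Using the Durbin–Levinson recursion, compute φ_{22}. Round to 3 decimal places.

0.783

φ_{22} = (r_2 − r_1²) / (1 − r_1²)
r_1² = (0.354)² = 0.125316
Numerator = 0.81 − 0.1253 = 0.6847; denominator = 1 − 0.1253 = 0.8747
φ_{22} = 0.6847 / 0.8747 = 0.783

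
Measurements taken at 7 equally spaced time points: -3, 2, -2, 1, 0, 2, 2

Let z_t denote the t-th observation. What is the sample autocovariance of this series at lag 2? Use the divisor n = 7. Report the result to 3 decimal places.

1.446

Mean z̄ = (-3 + 2 − 2 + 1 + 0 + 2 + 2)/7 = 0.2857
Σ_{t=1}^{5}(z_t−z̄)(z_{t+2}−z̄) = 10.1224
γ_2 = 10.1224 / 7 = 1.446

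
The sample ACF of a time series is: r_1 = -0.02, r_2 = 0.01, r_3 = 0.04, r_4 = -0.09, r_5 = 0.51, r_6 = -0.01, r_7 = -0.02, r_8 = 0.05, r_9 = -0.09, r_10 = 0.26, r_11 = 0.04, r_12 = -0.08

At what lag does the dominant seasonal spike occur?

5

The largest autocorrelation is r_5 = 0.51, with a weaker echo at lag 10 (0.26); the remaining lags stay at or below 0.05.
The dominant spike at lag 5 indicates a seasonal period of 5.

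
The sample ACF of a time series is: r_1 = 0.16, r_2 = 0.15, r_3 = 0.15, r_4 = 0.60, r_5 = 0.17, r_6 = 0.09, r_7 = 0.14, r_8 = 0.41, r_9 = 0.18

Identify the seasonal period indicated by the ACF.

The largest autocorrelation is r_4 = 0.60, with a weaker echo at lag 8 (0.41); the remaining lags stay at or below 0.18.
The dominant spike at lag 4 indicates a seasonal period of 4.

4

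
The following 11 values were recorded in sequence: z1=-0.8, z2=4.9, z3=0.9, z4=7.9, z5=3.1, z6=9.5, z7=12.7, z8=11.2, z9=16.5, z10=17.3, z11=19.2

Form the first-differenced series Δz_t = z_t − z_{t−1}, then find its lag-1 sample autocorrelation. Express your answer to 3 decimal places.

First differences Δz: 5.7, -4.0, 7.0, -4.8, 6.4, 3.2, -1.5, 5.3, 0.8, 1.9
Mean of differences = 2.0000
Numerator Σ(Δz_t−Δz̄)(Δz_{t+1}−Δz̄) = -130.4300
Denominator Σ(Δz_t−Δz̄)² = 166.3200
r_1(Δz) = -130.4300 / 166.3200 = -0.784

-0.784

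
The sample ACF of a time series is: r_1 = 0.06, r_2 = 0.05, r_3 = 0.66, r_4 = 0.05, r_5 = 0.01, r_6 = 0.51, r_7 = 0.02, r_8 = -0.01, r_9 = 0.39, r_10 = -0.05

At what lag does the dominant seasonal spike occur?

3

The largest autocorrelation is r_3 = 0.66, with weaker echoes at lags 6 (0.51) and 9 (0.39); the remaining lags stay at or below 0.06.
The dominant spike at lag 3 indicates a seasonal period of 3.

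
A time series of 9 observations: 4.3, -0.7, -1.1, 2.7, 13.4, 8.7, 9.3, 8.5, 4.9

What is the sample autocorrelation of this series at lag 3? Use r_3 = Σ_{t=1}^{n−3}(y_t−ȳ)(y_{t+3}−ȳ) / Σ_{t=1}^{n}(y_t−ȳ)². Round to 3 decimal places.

-0.299

Mean ȳ = (4.3 − 0.7 − 1.1 + 2.7 + 13.4 + 8.7 + 9.3 + 8.5 + 4.9)/9 = 5.5556
Σ(y_t−ȳ)(y_{t+3}−ȳ) = (3.5853) + (-49.0714) + (-20.9280) + (-10.6925) + (23.0975) + (-2.0614) = -56.0704
Denominator Σ(y_t−ȳ)² = 187.7022
r_3 = -56.0704 / 187.7022 = -0.299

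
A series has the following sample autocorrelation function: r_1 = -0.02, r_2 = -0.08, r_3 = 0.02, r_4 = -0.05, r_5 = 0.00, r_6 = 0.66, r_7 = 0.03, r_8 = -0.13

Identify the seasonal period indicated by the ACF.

The largest autocorrelation is r_6 = 0.66; the remaining lags stay at or below 0.03.
The dominant spike at lag 6 indicates a seasonal period of 6.

6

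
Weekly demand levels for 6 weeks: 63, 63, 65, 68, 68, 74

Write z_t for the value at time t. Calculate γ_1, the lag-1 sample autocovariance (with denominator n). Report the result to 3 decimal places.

Mean z̄ = (63 + 63 + 65 + 68 + 68 + 74)/6 = 66.8333
Σ_{t=1}^{5}(z_t−z̄)(z_{t+1}−z̄) = 29.3056
γ_1 = 29.3056 / 6 = 4.884

4.884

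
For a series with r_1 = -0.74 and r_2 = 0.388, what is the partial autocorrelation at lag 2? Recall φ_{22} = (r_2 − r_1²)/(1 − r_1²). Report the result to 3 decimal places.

φ_{22} = (r_2 − r_1²) / (1 − r_1²)
r_1² = (-0.74)² = 0.5476
Numerator = 0.388 − 0.5476 = -0.1596; denominator = 1 − 0.5476 = 0.4524
φ_{22} = -0.1596 / 0.4524 = -0.353

-0.353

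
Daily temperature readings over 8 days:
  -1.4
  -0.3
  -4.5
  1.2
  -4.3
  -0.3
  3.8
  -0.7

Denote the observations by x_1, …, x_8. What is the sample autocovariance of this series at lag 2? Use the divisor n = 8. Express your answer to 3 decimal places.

Mean x̄ = (-1.4 − 0.3 − 4.5 + 1.2 − 4.3 − 0.3 + 3.8 − 0.7)/8 = -0.8125
Σ_{t=1}^{6}(x_t−x̄)(x_{t+2}−x̄) = 1.0609
γ_2 = 1.0609 / 8 = 0.133

0.133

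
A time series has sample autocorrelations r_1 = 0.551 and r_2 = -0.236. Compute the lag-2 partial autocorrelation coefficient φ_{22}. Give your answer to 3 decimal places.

-0.775

φ_{22} = (r_2 − r_1²) / (1 − r_1²)
r_1² = (0.551)² = 0.303601
Numerator = -0.236 − 0.3036 = -0.5396; denominator = 1 − 0.3036 = 0.6964
φ_{22} = -0.5396 / 0.6964 = -0.775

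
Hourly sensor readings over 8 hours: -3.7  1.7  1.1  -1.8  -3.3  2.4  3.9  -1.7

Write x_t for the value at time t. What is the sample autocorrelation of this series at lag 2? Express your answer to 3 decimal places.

-0.583

Mean x̄ = (-3.7 + 1.7 + 1.1 − 1.8 − 3.3 + 2.4 + 3.9 − 1.7)/8 = -0.1750
Deviations from mean: -3.5250, 1.8750, 1.2750, -1.6250, -3.1250, 2.5750, 4.0750, -1.5250
Numerator Σ_{t=1}^{6}(x_t−x̄)(x_{t+2}−x̄) = -32.3713
Denominator Σ(x_t−x̄)² = 55.5350
r_2 = -32.3713 / 55.5350 = -0.583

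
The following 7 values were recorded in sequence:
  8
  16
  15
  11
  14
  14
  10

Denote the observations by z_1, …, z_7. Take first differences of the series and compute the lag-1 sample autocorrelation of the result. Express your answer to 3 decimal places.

First differences Δz: 8, -1, -4, 3, 0, -4
Mean of differences = 0.3333
Numerator Σ(Δz_t−Δz̄)(Δz_{t+1}−Δz̄) = -15.4444
Denominator Σ(Δz_t−Δz̄)² = 105.3333
r_1(Δz) = -15.4444 / 105.3333 = -0.147

-0.147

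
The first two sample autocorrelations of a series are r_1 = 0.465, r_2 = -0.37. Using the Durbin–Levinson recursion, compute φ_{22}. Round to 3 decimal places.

-0.748

φ_{22} = (r_2 − r_1²) / (1 − r_1²)
r_1² = (0.465)² = 0.216225
Numerator = -0.37 − 0.2162 = -0.5862; denominator = 1 − 0.2162 = 0.7838
φ_{22} = -0.5862 / 0.7838 = -0.748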